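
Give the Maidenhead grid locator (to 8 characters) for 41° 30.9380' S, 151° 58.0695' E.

QE58xl66

Shift to the Maidenhead origin (180°W, 90°S): lon 331.96783, lat 48.48437.
Field (20°×10°, letters A–R): 331.96783/20 → 16 → Q, 48.48437/10 → 4 → E; chars QE.
Square (2°×1°, digits 0–9): 11.96783/2 → 5, 8.48437/1 → 8; chars 58.
Subsquare (5′×2.5′, letters a–x): 1.96783/0.0833333 → 23 → x, 0.48437/0.0416667 → 11 → l; chars xl.
Extended square (30″×15″, digits 0–9): 0.05116/0.00833333 → 6, 0.02603/0.00416667 → 6; chars 66.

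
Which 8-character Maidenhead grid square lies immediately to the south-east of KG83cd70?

KG83cc89

Longitude extended square 7; +1 → 8.
Latitude extended square 0; −1 → -1, wraps to 9, carry into subsquare.
Latitude subsquare d = 3; −1 → 2 = c.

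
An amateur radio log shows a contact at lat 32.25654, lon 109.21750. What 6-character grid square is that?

OM42og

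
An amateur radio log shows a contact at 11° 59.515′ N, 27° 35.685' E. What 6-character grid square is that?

KK31tx

Shift to the Maidenhead origin (180°W, 90°S): lon 207.5948, lat 101.9919.
Field: lon ⌊207.5948/20⌋ = 10 → K; lat ⌊101.9919/10⌋ = 10 → K.
Square: lon ⌊7.5948/2⌋ = 3; lat ⌊1.9919/1⌋ = 1.
Subsquare: lon ⌊1.5948/0.0833333⌋ = 19 → t; lat ⌊0.9919/0.0416667⌋ = 23 → x.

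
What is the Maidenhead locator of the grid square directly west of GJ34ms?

Longitude subsquare m = 12; −1 → 11 = l.
The latitude characters are unchanged.

GJ34ls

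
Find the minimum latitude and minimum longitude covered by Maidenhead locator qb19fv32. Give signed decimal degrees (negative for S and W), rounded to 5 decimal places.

-70.11667, 142.44167

Field Q=16, B=1: +16·20° lon, +1·10° lat → SW at lon 140°, lat -80°.
Square 1, 9: +1·2° lon, +9·1° lat → SW at lon 142°, lat -71°.
Subsquare f=5, v=21: +5·0.0833333° lon, +21·0.0416667° lat → SW at lon 142.417°, lat -70.125°.
Extended square 3, 2: +3·0.00833333° lon, +2·0.00416667° lat → SW at lon 142.442°, lat -70.1167°.
latitude -70.11667, longitude 142.44167.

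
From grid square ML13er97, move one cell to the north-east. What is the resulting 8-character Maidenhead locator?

Longitude extended square 9; +1 → 10, wraps to 0, carry into subsquare.
Longitude subsquare e = 4; +1 → 5 = f.
Latitude extended square 7; +1 → 8.

ML13fr08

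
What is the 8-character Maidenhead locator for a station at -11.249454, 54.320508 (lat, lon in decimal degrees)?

LH78ds80

Offset from 180°W / 90°S: lon 234.32051°, lat 78.75055°.
Field: 234.32051/20 → 11 → L, 78.75055/10 → 7 → H; chars LH.
Square: 14.32051/2 → 7, 8.75055/1 → 8; chars 78.
Subsquare: 0.32051/0.0833333 → 3 → d, 0.75055/0.0416667 → 18 → s; chars ds.
Extended square: 0.07051/0.00833333 → 8, 0.00055/0.00416667 → 0; chars 80.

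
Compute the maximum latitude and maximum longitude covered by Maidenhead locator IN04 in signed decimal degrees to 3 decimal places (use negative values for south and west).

45.000, -18.000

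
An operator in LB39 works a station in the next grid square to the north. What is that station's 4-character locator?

Latitude square 9; +1 → 10, wraps to 0, carry into field.
Latitude field B = 1; +1 → 2 = C.
The longitude characters are unchanged.

LC30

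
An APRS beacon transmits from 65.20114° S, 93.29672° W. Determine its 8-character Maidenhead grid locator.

Shift to the Maidenhead origin (180°W, 90°S): lon 86.70328, lat 24.79886.
Field (20°×10°, letters A–R): lon ⌊86.70328/20⌋ = 4 → E; lat ⌊24.79886/10⌋ = 2 → C.
Square (2°×1°, digits 0–9): lon ⌊6.70328/2⌋ = 3; lat ⌊4.79886/1⌋ = 4.
Subsquare (5′×2.5′, letters a–x): lon ⌊0.70328/0.0833333⌋ = 8 → i; lat ⌊0.79886/0.0416667⌋ = 19 → t.
Extended square (30″×15″, digits 0–9): lon ⌊0.03661/0.00833333⌋ = 4; lat ⌊0.00719/0.00416667⌋ = 1.

EC34it41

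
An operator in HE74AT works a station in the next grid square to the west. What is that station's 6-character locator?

HE64xt

Longitude subsquare a = 0; −1 → -1, wraps to 23 = x, carry into square.
Longitude square 7; −1 → 6.
The latitude characters are unchanged.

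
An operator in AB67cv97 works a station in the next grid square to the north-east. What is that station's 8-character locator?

AB67dv08

Longitude extended square 9; +1 → 10, wraps to 0, carry into subsquare.
Longitude subsquare c = 2; +1 → 3 = d.
Latitude extended square 7; +1 → 8.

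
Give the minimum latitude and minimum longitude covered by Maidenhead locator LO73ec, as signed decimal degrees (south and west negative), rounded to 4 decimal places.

Field L=11, O=14: +11·20° lon, +14·10° lat → SW at lon 40°, lat 50°.
Square 7, 3: +7·2° lon, +3·1° lat → SW at lon 54°, lat 53°.
Subsquare e=4, c=2: +4·0.0833333° lon, +2·0.0416667° lat → SW at lon 54.3333°, lat 53.0833°.
latitude 53.0833, longitude 54.3333.

53.0833, 54.3333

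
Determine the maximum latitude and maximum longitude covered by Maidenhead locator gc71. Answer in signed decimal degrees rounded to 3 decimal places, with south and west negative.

-68.000, -44.000

Field G=6, C=2: +6·20° lon, +2·10° lat → SW at lon -60°, lat -70°.
Square 7, 1: +7·2° lon, +1·1° lat → SW at lon -46°, lat -69°.
Cell spans 2° lon × 1° lat. NE corner is SW corner plus one full cell.
latitude -68.000, longitude -44.000.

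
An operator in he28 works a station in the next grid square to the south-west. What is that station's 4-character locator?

HE17

Longitude square 2; −1 → 1.
Latitude square 8; −1 → 7.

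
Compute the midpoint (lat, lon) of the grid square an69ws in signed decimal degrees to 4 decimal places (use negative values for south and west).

49.7708, -166.1250

Field A=0, N=13: +0·20° lon, +13·10° lat → SW at lon -180°, lat 40°.
Square 6, 9: +6·2° lon, +9·1° lat → SW at lon -168°, lat 49°.
Subsquare w=22, s=18: +22·0.0833333° lon, +18·0.0416667° lat → SW at lon -166.167°, lat 49.75°.
Cell spans 0.0833333° lon × 0.0416667° lat. Centre is SW corner plus half of each.
latitude 49.7708, longitude -166.1250.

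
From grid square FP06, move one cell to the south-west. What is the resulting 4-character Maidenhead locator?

Longitude square 0; −1 → -1, wraps to 9, carry into field.
Longitude field F = 5; −1 → 4 = E.
Latitude square 6; −1 → 5.

EP95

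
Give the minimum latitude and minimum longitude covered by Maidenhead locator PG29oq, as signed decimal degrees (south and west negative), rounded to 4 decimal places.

-20.3333, 125.1667

Field P=15, G=6: +15·20° lon, +6·10° lat → SW at lon 120°, lat -30°.
Square 2, 9: +2·2° lon, +9·1° lat → SW at lon 124°, lat -21°.
Subsquare o=14, q=16: +14·0.0833333° lon, +16·0.0416667° lat → SW at lon 125.167°, lat -20.3333°.
latitude -20.3333, longitude 125.1667.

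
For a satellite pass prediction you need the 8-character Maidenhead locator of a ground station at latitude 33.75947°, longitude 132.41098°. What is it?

Add 180° to longitude and 90° to latitude: 312.41098, 123.75947.
Field: lon ⌊312.41098/20⌋ = 15 → P; lat ⌊123.75947/10⌋ = 12 → M.
Square: lon ⌊12.41098/2⌋ = 6; lat ⌊3.75947/1⌋ = 3.
Subsquare: lon ⌊0.41098/0.0833333⌋ = 4 → e; lat ⌊0.75947/0.0416667⌋ = 18 → s.
Extended square: lon ⌊0.07765/0.00833333⌋ = 9; lat ⌊0.00947/0.00416667⌋ = 2.

PM63es92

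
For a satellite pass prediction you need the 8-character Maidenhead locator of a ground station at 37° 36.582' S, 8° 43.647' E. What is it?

Shift to the Maidenhead origin (180°W, 90°S): lon 188.72745, lat 52.39030.
Field (20°×10°, letters A–R): lon ⌊188.72745/20⌋ = 9 → J; lat ⌊52.39030/10⌋ = 5 → F.
Square (2°×1°, digits 0–9): lon ⌊8.72745/2⌋ = 4; lat ⌊2.39030/1⌋ = 2.
Subsquare (5′×2.5′, letters a–x): lon ⌊0.72745/0.0833333⌋ = 8 → i; lat ⌊0.39030/0.0416667⌋ = 9 → j.
Extended square (30″×15″, digits 0–9): lon ⌊0.06078/0.00833333⌋ = 7; lat ⌊0.01530/0.00416667⌋ = 3.

JF42ij73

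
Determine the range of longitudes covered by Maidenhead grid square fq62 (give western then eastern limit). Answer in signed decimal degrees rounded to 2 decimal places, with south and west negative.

-68.00, -66.00

Field F=5, Q=16: +5·20° lon, +16·10° lat → SW at lon -80°, lat 70°.
Square 6, 2: +6·2° lon, +2·1° lat → SW at lon -68°, lat 72°.
Cell spans 2° lon × 1° lat.
west -68.00, east -66.00.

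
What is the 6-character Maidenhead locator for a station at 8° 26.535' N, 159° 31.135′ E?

Offset from 180°W / 90°S: lon 339.5189°, lat 98.4423°.
Field: lon ⌊339.5189/20⌋ = 16 → Q; lat ⌊98.4423/10⌋ = 9 → J.
Square: lon ⌊19.5189/2⌋ = 9; lat ⌊8.4423/1⌋ = 8.
Subsquare: lon ⌊1.5189/0.0833333⌋ = 18 → s; lat ⌊0.4423/0.0416667⌋ = 10 → k.

QJ98sk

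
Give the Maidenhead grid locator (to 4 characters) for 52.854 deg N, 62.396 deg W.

Shift to the Maidenhead origin (180°W, 90°S): lon 117.60, lat 142.85.
Field (20°×10°, letters A–R): 117.60/20 → 5 → F, 142.85/10 → 14 → O; chars FO.
Square (2°×1°, digits 0–9): 17.60/2 → 8, 2.85/1 → 2; chars 82.

FO82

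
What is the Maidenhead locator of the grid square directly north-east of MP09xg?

MP19ah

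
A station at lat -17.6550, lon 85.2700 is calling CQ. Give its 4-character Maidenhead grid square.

Shift to the Maidenhead origin (180°W, 90°S): lon 265.27, lat 72.34.
Field: lon ⌊265.27/20⌋ = 13 → N; lat ⌊72.34/10⌋ = 7 → H.
Square: lon ⌊5.27/2⌋ = 2; lat ⌊2.34/1⌋ = 2.

NH22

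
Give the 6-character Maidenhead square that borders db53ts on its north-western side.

DB53st

Longitude subsquare t = 19; −1 → 18 = s.
Latitude subsquare s = 18; +1 → 19 = t.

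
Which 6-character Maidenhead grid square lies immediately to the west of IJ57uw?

Longitude subsquare u = 20; −1 → 19 = t.
The latitude characters are unchanged.

IJ57tw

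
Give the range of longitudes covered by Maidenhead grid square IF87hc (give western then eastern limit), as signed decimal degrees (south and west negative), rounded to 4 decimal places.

-3.4167, -3.3333

Field I=8, F=5: +8·20° lon, +5·10° lat → SW at lon -20°, lat -40°.
Square 8, 7: +8·2° lon, +7·1° lat → SW at lon -4°, lat -33°.
Subsquare h=7, c=2: +7·0.0833333° lon, +2·0.0416667° lat → SW at lon -3.41667°, lat -32.9167°.
Cell spans 0.0833333° lon × 0.0416667° lat.
west -3.4167, east -3.3333.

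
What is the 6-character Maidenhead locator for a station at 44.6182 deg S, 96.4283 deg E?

NE85fj

Offset from 180°W / 90°S: lon 276.4283°, lat 45.3818°.
Field (20°×10°, letters A–R): lon ⌊276.4283/20⌋ = 13 → N; lat ⌊45.3818/10⌋ = 4 → E.
Square (2°×1°, digits 0–9): lon ⌊16.4283/2⌋ = 8; lat ⌊5.3818/1⌋ = 5.
Subsquare (5′×2.5′, letters a–x): lon ⌊0.4283/0.0833333⌋ = 5 → f; lat ⌊0.3818/0.0416667⌋ = 9 → j.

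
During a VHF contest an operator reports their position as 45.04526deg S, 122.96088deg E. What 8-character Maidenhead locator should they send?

PE14lw59

Shift to the Maidenhead origin (180°W, 90°S): lon 302.96088, lat 44.95474.
Field (20°×10°, letters A–R): lon ⌊302.96088/20⌋ = 15 → P; lat ⌊44.95474/10⌋ = 4 → E.
Square (2°×1°, digits 0–9): lon ⌊2.96088/2⌋ = 1; lat ⌊4.95474/1⌋ = 4.
Subsquare (5′×2.5′, letters a–x): lon ⌊0.96088/0.0833333⌋ = 11 → l; lat ⌊0.95474/0.0416667⌋ = 22 → w.
Extended square (30″×15″, digits 0–9): lon ⌊0.04421/0.00833333⌋ = 5; lat ⌊0.03807/0.00416667⌋ = 9.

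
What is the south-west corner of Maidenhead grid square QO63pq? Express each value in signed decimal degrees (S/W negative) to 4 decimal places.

Field Q=16, O=14: +16·20° lon, +14·10° lat → SW at lon 140°, lat 50°.
Square 6, 3: +6·2° lon, +3·1° lat → SW at lon 152°, lat 53°.
Subsquare p=15, q=16: +15·0.0833333° lon, +16·0.0416667° lat → SW at lon 153.25°, lat 53.6667°.
latitude 53.6667, longitude 153.2500.

53.6667, 153.2500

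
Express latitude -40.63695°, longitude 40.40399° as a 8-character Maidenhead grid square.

Shift to the Maidenhead origin (180°W, 90°S): lon 220.40399, lat 49.36305.
Field: lon ⌊220.40399/20⌋ = 11 → L; lat ⌊49.36305/10⌋ = 4 → E.
Square: lon ⌊0.40399/2⌋ = 0; lat ⌊9.36305/1⌋ = 9.
Subsquare: lon ⌊0.40399/0.0833333⌋ = 4 → e; lat ⌊0.36305/0.0416667⌋ = 8 → i.
Extended square: lon ⌊0.07066/0.00833333⌋ = 8; lat ⌊0.02972/0.00416667⌋ = 7.

LE09ei87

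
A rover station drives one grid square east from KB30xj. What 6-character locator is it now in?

KB40aj

Longitude subsquare x = 23; +1 → 24, wraps to 0 = a, carry into square.
Longitude square 3; +1 → 4.
The latitude characters are unchanged.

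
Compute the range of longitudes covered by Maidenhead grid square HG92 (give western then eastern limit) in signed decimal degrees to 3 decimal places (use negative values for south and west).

-22.000, -20.000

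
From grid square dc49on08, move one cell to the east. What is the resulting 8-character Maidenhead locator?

DC49on18

Longitude extended square 0; +1 → 1.
The latitude characters are unchanged.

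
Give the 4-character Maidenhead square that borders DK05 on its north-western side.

CK96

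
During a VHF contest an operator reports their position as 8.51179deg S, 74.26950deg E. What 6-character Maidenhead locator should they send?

MI71dl

Offset from 180°W / 90°S: lon 254.2695°, lat 81.4882°.
Field: lon ⌊254.2695/20⌋ = 12 → M; lat ⌊81.4882/10⌋ = 8 → I.
Square: lon ⌊14.2695/2⌋ = 7; lat ⌊1.4882/1⌋ = 1.
Subsquare: lon ⌊0.2695/0.0833333⌋ = 3 → d; lat ⌊0.4882/0.0416667⌋ = 11 → l.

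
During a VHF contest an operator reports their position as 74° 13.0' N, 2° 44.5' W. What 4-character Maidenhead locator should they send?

IQ84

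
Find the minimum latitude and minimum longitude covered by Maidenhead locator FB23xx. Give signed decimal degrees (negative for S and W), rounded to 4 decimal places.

-76.0417, -74.0833

Field F=5, B=1: +5·20° lon, +1·10° lat → SW at lon -80°, lat -80°.
Square 2, 3: +2·2° lon, +3·1° lat → SW at lon -76°, lat -77°.
Subsquare x=23, x=23: +23·0.0833333° lon, +23·0.0416667° lat → SW at lon -74.0833°, lat -76.0417°.
latitude -76.0417, longitude -74.0833.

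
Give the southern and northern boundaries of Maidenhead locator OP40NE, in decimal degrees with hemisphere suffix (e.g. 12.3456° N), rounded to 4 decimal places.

Field O=14, P=15: +14·20° lon, +15·10° lat → SW at lon 100°, lat 60°.
Square 4, 0: +4·2° lon, +0·1° lat → SW at lon 108°, lat 60°.
Subsquare n=13, e=4: +13·0.0833333° lon, +4·0.0416667° lat → SW at lon 109.083°, lat 60.1667°.
Cell spans 0.0833333° lon × 0.0416667° lat.
south 60.1667° N, north 60.2083° N.

60.1667° N, 60.2083° N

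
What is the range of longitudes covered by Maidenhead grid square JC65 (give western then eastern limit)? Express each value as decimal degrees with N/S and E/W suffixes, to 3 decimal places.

12.000° E, 14.000° E

Field J=9, C=2: +9·20° lon, +2·10° lat → SW at lon 0°, lat -70°.
Square 6, 5: +6·2° lon, +5·1° lat → SW at lon 12°, lat -65°.
Cell spans 2° lon × 1° lat.
west 12.000° E, east 14.000° E.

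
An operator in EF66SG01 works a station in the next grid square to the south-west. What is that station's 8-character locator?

EF66rg90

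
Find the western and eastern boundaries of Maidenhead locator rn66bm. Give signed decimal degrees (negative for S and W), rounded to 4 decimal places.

172.0833, 172.1667

Field R=17, N=13: +17·20° lon, +13·10° lat → SW at lon 160°, lat 40°.
Square 6, 6: +6·2° lon, +6·1° lat → SW at lon 172°, lat 46°.
Subsquare b=1, m=12: +1·0.0833333° lon, +12·0.0416667° lat → SW at lon 172.083°, lat 46.5°.
Cell spans 0.0833333° lon × 0.0416667° lat.
west 172.0833, east 172.1667.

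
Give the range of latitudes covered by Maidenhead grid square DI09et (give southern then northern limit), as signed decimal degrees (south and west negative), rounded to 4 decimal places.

Field D=3, I=8: +3·20° lon, +8·10° lat → SW at lon -120°, lat -10°.
Square 0, 9: +0·2° lon, +9·1° lat → SW at lon -120°, lat -1°.
Subsquare e=4, t=19: +4·0.0833333° lon, +19·0.0416667° lat → SW at lon -119.667°, lat -0.208333°.
Cell spans 0.0833333° lon × 0.0416667° lat.
south -0.2083, north -0.1667.

-0.2083, -0.1667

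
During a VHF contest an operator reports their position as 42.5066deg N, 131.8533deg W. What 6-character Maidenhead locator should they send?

CN42bm

Add 180° to longitude and 90° to latitude: 48.1467, 132.5066.
Field: 48.1467/20 → 2 → C, 132.5066/10 → 13 → N; chars CN.
Square: 8.1467/2 → 4, 2.5066/1 → 2; chars 42.
Subsquare: 0.1467/0.0833333 → 1 → b, 0.5066/0.0416667 → 12 → m; chars bm.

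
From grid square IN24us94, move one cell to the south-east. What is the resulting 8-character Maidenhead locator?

IN24vs03

Longitude extended square 9; +1 → 10, wraps to 0, carry into subsquare.
Longitude subsquare u = 20; +1 → 21 = v.
Latitude extended square 4; −1 → 3.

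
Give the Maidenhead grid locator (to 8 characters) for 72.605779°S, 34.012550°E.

KB77aj14

Offset from 180°W / 90°S: lon 214.01255°, lat 17.39422°.
Field (20°×10°, letters A–R): 214.01255/20 → 10 → K, 17.39422/10 → 1 → B; chars KB.
Square (2°×1°, digits 0–9): 14.01255/2 → 7, 7.39422/1 → 7; chars 77.
Subsquare (5′×2.5′, letters a–x): 0.01255/0.0833333 → 0 → a, 0.39422/0.0416667 → 9 → j; chars aj.
Extended square (30″×15″, digits 0–9): 0.01255/0.00833333 → 1, 0.01922/0.00416667 → 4; chars 14.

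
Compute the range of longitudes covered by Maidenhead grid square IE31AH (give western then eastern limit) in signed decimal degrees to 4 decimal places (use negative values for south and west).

-14.0000, -13.9167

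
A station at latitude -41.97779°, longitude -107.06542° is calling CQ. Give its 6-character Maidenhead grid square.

DE68la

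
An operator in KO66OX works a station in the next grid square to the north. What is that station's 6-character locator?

KO67oa

Latitude subsquare x = 23; +1 → 24, wraps to 0 = a, carry into square.
Latitude square 6; +1 → 7.
The longitude characters are unchanged.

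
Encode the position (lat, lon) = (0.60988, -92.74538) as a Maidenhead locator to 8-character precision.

EJ30po06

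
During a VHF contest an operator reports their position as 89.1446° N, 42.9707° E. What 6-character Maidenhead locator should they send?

LR19ld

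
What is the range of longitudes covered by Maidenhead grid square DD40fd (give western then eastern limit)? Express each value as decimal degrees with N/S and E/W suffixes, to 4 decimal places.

111.5833° W, 111.5000° W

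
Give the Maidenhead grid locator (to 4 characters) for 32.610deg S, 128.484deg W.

Offset from 180°W / 90°S: lon 51.52°, lat 57.39°.
Field: lon ⌊51.52/20⌋ = 2 → C; lat ⌊57.39/10⌋ = 5 → F.
Square: lon ⌊11.52/2⌋ = 5; lat ⌊7.39/1⌋ = 7.

CF57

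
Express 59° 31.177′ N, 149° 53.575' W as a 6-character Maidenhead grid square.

BO59bm

Offset from 180°W / 90°S: lon 30.1071°, lat 149.5196°.
Field (20°×10°, letters A–R): lon ⌊30.1071/20⌋ = 1 → B; lat ⌊149.5196/10⌋ = 14 → O.
Square (2°×1°, digits 0–9): lon ⌊10.1071/2⌋ = 5; lat ⌊9.5196/1⌋ = 9.
Subsquare (5′×2.5′, letters a–x): lon ⌊0.1071/0.0833333⌋ = 1 → b; lat ⌊0.5196/0.0416667⌋ = 12 → m.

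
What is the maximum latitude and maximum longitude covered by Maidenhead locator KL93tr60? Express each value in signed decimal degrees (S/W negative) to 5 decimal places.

Field K=10, L=11: +10·20° lon, +11·10° lat → SW at lon 20°, lat 20°.
Square 9, 3: +9·2° lon, +3·1° lat → SW at lon 38°, lat 23°.
Subsquare t=19, r=17: +19·0.0833333° lon, +17·0.0416667° lat → SW at lon 39.5833°, lat 23.7083°.
Extended square 6, 0: +6·0.00833333° lon, +0·0.00416667° lat → SW at lon 39.6333°, lat 23.7083°.
Cell spans 0.00833333° lon × 0.00416667° lat. NE corner is SW corner plus one full cell.
latitude 23.71250, longitude 39.64167.

23.71250, 39.64167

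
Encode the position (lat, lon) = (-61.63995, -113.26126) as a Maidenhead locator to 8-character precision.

Shift to the Maidenhead origin (180°W, 90°S): lon 66.73874, lat 28.36005.
Field (20°×10°, letters A–R): lon ⌊66.73874/20⌋ = 3 → D; lat ⌊28.36005/10⌋ = 2 → C.
Square (2°×1°, digits 0–9): lon ⌊6.73874/2⌋ = 3; lat ⌊8.36005/1⌋ = 8.
Subsquare (5′×2.5′, letters a–x): lon ⌊0.73874/0.0833333⌋ = 8 → i; lat ⌊0.36005/0.0416667⌋ = 8 → i.
Extended square (30″×15″, digits 0–9): lon ⌊0.07207/0.00833333⌋ = 8; lat ⌊0.02672/0.00416667⌋ = 6.

DC38ii86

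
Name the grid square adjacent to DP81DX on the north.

Latitude subsquare x = 23; +1 → 24, wraps to 0 = a, carry into square.
Latitude square 1; +1 → 2.
The longitude characters are unchanged.

DP82da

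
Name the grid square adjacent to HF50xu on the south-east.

HF60at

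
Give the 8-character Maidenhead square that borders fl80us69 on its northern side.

FL80ut60

Latitude extended square 9; +1 → 10, wraps to 0, carry into subsquare.
Latitude subsquare s = 18; +1 → 19 = t.
The longitude characters are unchanged.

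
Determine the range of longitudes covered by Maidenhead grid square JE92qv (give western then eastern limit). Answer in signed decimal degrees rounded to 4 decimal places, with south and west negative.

19.3333, 19.4167

Field J=9, E=4: +9·20° lon, +4·10° lat → SW at lon 0°, lat -50°.
Square 9, 2: +9·2° lon, +2·1° lat → SW at lon 18°, lat -48°.
Subsquare q=16, v=21: +16·0.0833333° lon, +21·0.0416667° lat → SW at lon 19.3333°, lat -47.125°.
Cell spans 0.0833333° lon × 0.0416667° lat.
west 19.3333, east 19.4167.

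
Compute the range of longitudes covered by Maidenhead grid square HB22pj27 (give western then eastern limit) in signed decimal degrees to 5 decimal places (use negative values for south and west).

-34.73333, -34.72500

Field H=7, B=1: +7·20° lon, +1·10° lat → SW at lon -40°, lat -80°.
Square 2, 2: +2·2° lon, +2·1° lat → SW at lon -36°, lat -78°.
Subsquare p=15, j=9: +15·0.0833333° lon, +9·0.0416667° lat → SW at lon -34.75°, lat -77.625°.
Extended square 2, 7: +2·0.00833333° lon, +7·0.00416667° lat → SW at lon -34.7333°, lat -77.5958°.
Cell spans 0.00833333° lon × 0.00416667° lat.
west -34.73333, east -34.72500.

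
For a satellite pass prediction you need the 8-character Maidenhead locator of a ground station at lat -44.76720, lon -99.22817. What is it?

EE05jf25

Add 180° to longitude and 90° to latitude: 80.77183, 45.23280.
Field: 80.77183/20 → 4 → E, 45.23280/10 → 4 → E; chars EE.
Square: 0.77183/2 → 0, 5.23280/1 → 5; chars 05.
Subsquare: 0.77183/0.0833333 → 9 → j, 0.23280/0.0416667 → 5 → f; chars jf.
Extended square: 0.02183/0.00833333 → 2, 0.02447/0.00416667 → 5; chars 25.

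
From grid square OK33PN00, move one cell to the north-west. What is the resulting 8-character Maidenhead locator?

OK33on91

Longitude extended square 0; −1 → -1, wraps to 9, carry into subsquare.
Longitude subsquare p = 15; −1 → 14 = o.
Latitude extended square 0; +1 → 1.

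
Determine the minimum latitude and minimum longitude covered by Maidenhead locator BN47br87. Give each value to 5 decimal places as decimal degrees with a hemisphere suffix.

47.73750° N, 151.85000° W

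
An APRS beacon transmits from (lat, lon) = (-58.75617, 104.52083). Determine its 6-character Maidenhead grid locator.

OD21gf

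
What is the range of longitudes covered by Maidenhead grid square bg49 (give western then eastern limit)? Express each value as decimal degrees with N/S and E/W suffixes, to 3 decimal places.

Field B=1, G=6: +1·20° lon, +6·10° lat → SW at lon -160°, lat -30°.
Square 4, 9: +4·2° lon, +9·1° lat → SW at lon -152°, lat -21°.
Cell spans 2° lon × 1° lat.
west 152.000° W, east 150.000° W.

152.000° W, 150.000° W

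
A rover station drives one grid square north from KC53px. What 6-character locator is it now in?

KC54pa

Latitude subsquare x = 23; +1 → 24, wraps to 0 = a, carry into square.
Latitude square 3; +1 → 4.
The longitude characters are unchanged.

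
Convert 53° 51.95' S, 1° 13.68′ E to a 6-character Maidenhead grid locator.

Offset from 180°W / 90°S: lon 181.2280°, lat 36.1342°.
Field: 181.2280/20 → 9 → J, 36.1342/10 → 3 → D; chars JD.
Square: 1.2280/2 → 0, 6.1342/1 → 6; chars 06.
Subsquare: 1.2280/0.0833333 → 14 → o, 0.1342/0.0416667 → 3 → d; chars od.

JD06od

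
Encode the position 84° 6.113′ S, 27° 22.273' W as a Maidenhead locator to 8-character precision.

HA65hv55

Offset from 180°W / 90°S: lon 152.62878°, lat 5.89812°.
Field: 152.62878/20 → 7 → H, 5.89812/10 → 0 → A; chars HA.
Square: 12.62878/2 → 6, 5.89812/1 → 5; chars 65.
Subsquare: 0.62878/0.0833333 → 7 → h, 0.89812/0.0416667 → 21 → v; chars hv.
Extended square: 0.04545/0.00833333 → 5, 0.02312/0.00416667 → 5; chars 55.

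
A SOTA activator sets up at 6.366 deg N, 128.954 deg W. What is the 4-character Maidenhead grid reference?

Offset from 180°W / 90°S: lon 51.05°, lat 96.37°.
Field: 51.05/20 → 2 → C, 96.37/10 → 9 → J; chars CJ.
Square: 11.05/2 → 5, 6.37/1 → 6; chars 56.

CJ56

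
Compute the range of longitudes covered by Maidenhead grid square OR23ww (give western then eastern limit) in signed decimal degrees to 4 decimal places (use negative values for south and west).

Field O=14, R=17: +14·20° lon, +17·10° lat → SW at lon 100°, lat 80°.
Square 2, 3: +2·2° lon, +3·1° lat → SW at lon 104°, lat 83°.
Subsquare w=22, w=22: +22·0.0833333° lon, +22·0.0416667° lat → SW at lon 105.833°, lat 83.9167°.
Cell spans 0.0833333° lon × 0.0416667° lat.
west 105.8333, east 105.9167.

105.8333, 105.9167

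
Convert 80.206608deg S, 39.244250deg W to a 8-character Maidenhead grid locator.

HA09jt00

Shift to the Maidenhead origin (180°W, 90°S): lon 140.75575, lat 9.79339.
Field: lon ⌊140.75575/20⌋ = 7 → H; lat ⌊9.79339/10⌋ = 0 → A.
Square: lon ⌊0.75575/2⌋ = 0; lat ⌊9.79339/1⌋ = 9.
Subsquare: lon ⌊0.75575/0.0833333⌋ = 9 → j; lat ⌊0.79339/0.0416667⌋ = 19 → t.
Extended square: lon ⌊0.00575/0.00833333⌋ = 0; lat ⌊0.00173/0.00416667⌋ = 0.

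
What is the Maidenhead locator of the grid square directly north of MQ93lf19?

MQ93lg10

Latitude extended square 9; +1 → 10, wraps to 0, carry into subsquare.
Latitude subsquare f = 5; +1 → 6 = g.
The longitude characters are unchanged.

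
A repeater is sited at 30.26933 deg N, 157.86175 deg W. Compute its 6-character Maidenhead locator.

BM10bg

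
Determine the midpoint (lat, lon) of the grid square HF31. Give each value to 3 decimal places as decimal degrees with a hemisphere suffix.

38.500° S, 33.000° W

Field H=7, F=5: +7·20° lon, +5·10° lat → SW at lon -40°, lat -40°.
Square 3, 1: +3·2° lon, +1·1° lat → SW at lon -34°, lat -39°.
Cell spans 2° lon × 1° lat. Centre is SW corner plus half of each.
latitude 38.500° S, longitude 33.000° W.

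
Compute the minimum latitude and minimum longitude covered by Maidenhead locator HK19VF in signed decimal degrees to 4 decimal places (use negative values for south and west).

19.2083, -36.2500

Field H=7, K=10: +7·20° lon, +10·10° lat → SW at lon -40°, lat 10°.
Square 1, 9: +1·2° lon, +9·1° lat → SW at lon -38°, lat 19°.
Subsquare v=21, f=5: +21·0.0833333° lon, +5·0.0416667° lat → SW at lon -36.25°, lat 19.2083°.
latitude 19.2083, longitude -36.2500.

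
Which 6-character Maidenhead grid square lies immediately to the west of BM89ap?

Longitude subsquare a = 0; −1 → -1, wraps to 23 = x, carry into square.
Longitude square 8; −1 → 7.
The latitude characters are unchanged.

BM79xp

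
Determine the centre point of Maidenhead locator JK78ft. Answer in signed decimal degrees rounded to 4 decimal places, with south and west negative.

Field J=9, K=10: +9·20° lon, +10·10° lat → SW at lon 0°, lat 10°.
Square 7, 8: +7·2° lon, +8·1° lat → SW at lon 14°, lat 18°.
Subsquare f=5, t=19: +5·0.0833333° lon, +19·0.0416667° lat → SW at lon 14.4167°, lat 18.7917°.
Cell spans 0.0833333° lon × 0.0416667° lat. Centre is SW corner plus half of each.
latitude 18.8125, longitude 14.4583.

18.8125, 14.4583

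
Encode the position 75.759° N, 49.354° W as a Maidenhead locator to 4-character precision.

Add 180° to longitude and 90° to latitude: 130.65, 165.76.
Field: lon ⌊130.65/20⌋ = 6 → G; lat ⌊165.76/10⌋ = 16 → Q.
Square: lon ⌊10.65/2⌋ = 5; lat ⌊5.76/1⌋ = 5.

GQ55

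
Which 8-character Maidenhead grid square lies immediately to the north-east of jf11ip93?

JF11jp04

Longitude extended square 9; +1 → 10, wraps to 0, carry into subsquare.
Longitude subsquare i = 8; +1 → 9 = j.
Latitude extended square 3; +1 → 4.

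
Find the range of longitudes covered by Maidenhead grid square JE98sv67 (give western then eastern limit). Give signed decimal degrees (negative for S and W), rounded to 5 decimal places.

19.55000, 19.55833

Field J=9, E=4: +9·20° lon, +4·10° lat → SW at lon 0°, lat -50°.
Square 9, 8: +9·2° lon, +8·1° lat → SW at lon 18°, lat -42°.
Subsquare s=18, v=21: +18·0.0833333° lon, +21·0.0416667° lat → SW at lon 19.5°, lat -41.125°.
Extended square 6, 7: +6·0.00833333° lon, +7·0.00416667° lat → SW at lon 19.55°, lat -41.0958°.
Cell spans 0.00833333° lon × 0.00416667° lat.
west 19.55000, east 19.55833.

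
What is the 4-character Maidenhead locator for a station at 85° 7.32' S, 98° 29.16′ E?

NA94

Shift to the Maidenhead origin (180°W, 90°S): lon 278.49, lat 4.88.
Field (20°×10°, letters A–R): lon ⌊278.49/20⌋ = 13 → N; lat ⌊4.88/10⌋ = 0 → A.
Square (2°×1°, digits 0–9): lon ⌊18.49/2⌋ = 9; lat ⌊4.88/1⌋ = 4.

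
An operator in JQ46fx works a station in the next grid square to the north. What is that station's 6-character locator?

Latitude subsquare x = 23; +1 → 24, wraps to 0 = a, carry into square.
Latitude square 6; +1 → 7.
The longitude characters are unchanged.

JQ47fa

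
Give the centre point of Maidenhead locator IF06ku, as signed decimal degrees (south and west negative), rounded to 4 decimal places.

-33.1458, -19.1250

Field I=8, F=5: +8·20° lon, +5·10° lat → SW at lon -20°, lat -40°.
Square 0, 6: +0·2° lon, +6·1° lat → SW at lon -20°, lat -34°.
Subsquare k=10, u=20: +10·0.0833333° lon, +20·0.0416667° lat → SW at lon -19.1667°, lat -33.1667°.
Cell spans 0.0833333° lon × 0.0416667° lat. Centre is SW corner plus half of each.
latitude -33.1458, longitude -19.1250.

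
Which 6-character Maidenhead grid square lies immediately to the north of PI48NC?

PI48nd

Latitude subsquare c = 2; +1 → 3 = d.
The longitude characters are unchanged.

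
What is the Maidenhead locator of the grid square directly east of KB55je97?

Longitude extended square 9; +1 → 10, wraps to 0, carry into subsquare.
Longitude subsquare j = 9; +1 → 10 = k.
The latitude characters are unchanged.

KB55ke07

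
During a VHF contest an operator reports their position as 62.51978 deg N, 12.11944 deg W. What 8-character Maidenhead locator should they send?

Shift to the Maidenhead origin (180°W, 90°S): lon 167.88056, lat 152.51978.
Field: lon ⌊167.88056/20⌋ = 8 → I; lat ⌊152.51978/10⌋ = 15 → P.
Square: lon ⌊7.88056/2⌋ = 3; lat ⌊2.51978/1⌋ = 2.
Subsquare: lon ⌊1.88056/0.0833333⌋ = 22 → w; lat ⌊0.51978/0.0416667⌋ = 12 → m.
Extended square: lon ⌊0.04723/0.00833333⌋ = 5; lat ⌊0.01978/0.00416667⌋ = 4.

IP32wm54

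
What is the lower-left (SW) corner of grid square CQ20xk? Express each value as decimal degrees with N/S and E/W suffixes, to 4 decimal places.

70.4167° N, 134.0833° W

Field C=2, Q=16: +2·20° lon, +16·10° lat → SW at lon -140°, lat 70°.
Square 2, 0: +2·2° lon, +0·1° lat → SW at lon -136°, lat 70°.
Subsquare x=23, k=10: +23·0.0833333° lon, +10·0.0416667° lat → SW at lon -134.083°, lat 70.4167°.
latitude 70.4167° N, longitude 134.0833° W.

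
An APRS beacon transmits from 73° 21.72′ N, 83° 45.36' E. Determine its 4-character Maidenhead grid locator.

NQ13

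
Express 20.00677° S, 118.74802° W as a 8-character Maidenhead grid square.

DG09px08

Shift to the Maidenhead origin (180°W, 90°S): lon 61.25198, lat 69.99323.
Field: lon ⌊61.25198/20⌋ = 3 → D; lat ⌊69.99323/10⌋ = 6 → G.
Square: lon ⌊1.25198/2⌋ = 0; lat ⌊9.99323/1⌋ = 9.
Subsquare: lon ⌊1.25198/0.0833333⌋ = 15 → p; lat ⌊0.99323/0.0416667⌋ = 23 → x.
Extended square: lon ⌊0.00198/0.00833333⌋ = 0; lat ⌊0.03490/0.00416667⌋ = 8.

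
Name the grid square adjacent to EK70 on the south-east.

Longitude square 7; +1 → 8.
Latitude square 0; −1 → -1, wraps to 9, carry into field.
Latitude field K = 10; −1 → 9 = J.

EJ89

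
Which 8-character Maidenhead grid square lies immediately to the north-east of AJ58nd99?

AJ58oe00

Longitude extended square 9; +1 → 10, wraps to 0, carry into subsquare.
Longitude subsquare n = 13; +1 → 14 = o.
Latitude extended square 9; +1 → 10, wraps to 0, carry into subsquare.
Latitude subsquare d = 3; +1 → 4 = e.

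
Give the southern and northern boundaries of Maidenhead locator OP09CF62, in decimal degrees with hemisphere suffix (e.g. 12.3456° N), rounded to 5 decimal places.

69.21667° N, 69.22083° N

Field O=14, P=15: +14·20° lon, +15·10° lat → SW at lon 100°, lat 60°.
Square 0, 9: +0·2° lon, +9·1° lat → SW at lon 100°, lat 69°.
Subsquare c=2, f=5: +2·0.0833333° lon, +5·0.0416667° lat → SW at lon 100.167°, lat 69.2083°.
Extended square 6, 2: +6·0.00833333° lon, +2·0.00416667° lat → SW at lon 100.217°, lat 69.2167°.
Cell spans 0.00833333° lon × 0.00416667° lat.
south 69.21667° N, north 69.22083° N.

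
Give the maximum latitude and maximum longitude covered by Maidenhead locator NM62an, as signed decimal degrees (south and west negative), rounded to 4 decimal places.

32.5833, 92.0833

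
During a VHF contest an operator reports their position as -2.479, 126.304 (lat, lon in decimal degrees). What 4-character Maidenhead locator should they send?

Shift to the Maidenhead origin (180°W, 90°S): lon 306.30, lat 87.52.
Field: 306.30/20 → 15 → P, 87.52/10 → 8 → I; chars PI.
Square: 6.30/2 → 3, 7.52/1 → 7; chars 37.

PI37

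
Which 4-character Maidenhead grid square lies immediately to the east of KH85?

Longitude square 8; +1 → 9.
The latitude characters are unchanged.

KH95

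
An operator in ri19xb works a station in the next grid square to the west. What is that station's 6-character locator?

RI19wb

Longitude subsquare x = 23; −1 → 22 = w.
The latitude characters are unchanged.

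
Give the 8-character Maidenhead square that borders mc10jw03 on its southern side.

Latitude extended square 3; −1 → 2.
The longitude characters are unchanged.

MC10jw02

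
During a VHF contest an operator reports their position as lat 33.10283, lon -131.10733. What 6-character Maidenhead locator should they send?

CM43kc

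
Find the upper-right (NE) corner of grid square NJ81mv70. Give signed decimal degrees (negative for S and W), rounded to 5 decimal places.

1.87917, 97.06667

Field N=13, J=9: +13·20° lon, +9·10° lat → SW at lon 80°, lat 0°.
Square 8, 1: +8·2° lon, +1·1° lat → SW at lon 96°, lat 1°.
Subsquare m=12, v=21: +12·0.0833333° lon, +21·0.0416667° lat → SW at lon 97°, lat 1.875°.
Extended square 7, 0: +7·0.00833333° lon, +0·0.00416667° lat → SW at lon 97.0583°, lat 1.875°.
Cell spans 0.00833333° lon × 0.00416667° lat. NE corner is SW corner plus one full cell.
latitude 1.87917, longitude 97.06667.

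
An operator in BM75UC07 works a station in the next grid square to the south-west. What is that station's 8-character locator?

BM75tc96

Longitude extended square 0; −1 → -1, wraps to 9, carry into subsquare.
Longitude subsquare u = 20; −1 → 19 = t.
Latitude extended square 7; −1 → 6.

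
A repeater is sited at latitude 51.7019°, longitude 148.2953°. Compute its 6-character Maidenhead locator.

QO41dq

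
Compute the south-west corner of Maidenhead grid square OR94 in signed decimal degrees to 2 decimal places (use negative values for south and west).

84.00, 118.00

Field O=14, R=17: +14·20° lon, +17·10° lat → SW at lon 100°, lat 80°.
Square 9, 4: +9·2° lon, +4·1° lat → SW at lon 118°, lat 84°.
latitude 84.00, longitude 118.00.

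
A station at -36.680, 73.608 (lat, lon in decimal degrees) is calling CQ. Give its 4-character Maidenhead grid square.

Offset from 180°W / 90°S: lon 253.61°, lat 53.32°.
Field: 253.61/20 → 12 → M, 53.32/10 → 5 → F; chars MF.
Square: 13.61/2 → 6, 3.32/1 → 3; chars 63.

MF63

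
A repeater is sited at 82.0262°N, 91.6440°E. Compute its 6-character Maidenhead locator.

NR52ta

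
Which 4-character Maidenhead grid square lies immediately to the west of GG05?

FG95

Longitude square 0; −1 → -1, wraps to 9, carry into field.
Longitude field G = 6; −1 → 5 = F.
The latitude characters are unchanged.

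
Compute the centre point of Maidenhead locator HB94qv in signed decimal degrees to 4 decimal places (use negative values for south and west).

-75.1042, -20.6250

Field H=7, B=1: +7·20° lon, +1·10° lat → SW at lon -40°, lat -80°.
Square 9, 4: +9·2° lon, +4·1° lat → SW at lon -22°, lat -76°.
Subsquare q=16, v=21: +16·0.0833333° lon, +21·0.0416667° lat → SW at lon -20.6667°, lat -75.125°.
Cell spans 0.0833333° lon × 0.0416667° lat. Centre is SW corner plus half of each.
latitude -75.1042, longitude -20.6250.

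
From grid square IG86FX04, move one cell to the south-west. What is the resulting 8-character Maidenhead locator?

Longitude extended square 0; −1 → -1, wraps to 9, carry into subsquare.
Longitude subsquare f = 5; −1 → 4 = e.
Latitude extended square 4; −1 → 3.

IG86ex93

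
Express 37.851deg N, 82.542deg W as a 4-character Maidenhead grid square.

EM87

Offset from 180°W / 90°S: lon 97.46°, lat 127.85°.
Field (20°×10°, letters A–R): lon ⌊97.46/20⌋ = 4 → E; lat ⌊127.85/10⌋ = 12 → M.
Square (2°×1°, digits 0–9): lon ⌊17.46/2⌋ = 8; lat ⌊7.85/1⌋ = 7.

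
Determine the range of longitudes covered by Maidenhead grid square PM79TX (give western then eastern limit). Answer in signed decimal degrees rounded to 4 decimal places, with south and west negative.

Field P=15, M=12: +15·20° lon, +12·10° lat → SW at lon 120°, lat 30°.
Square 7, 9: +7·2° lon, +9·1° lat → SW at lon 134°, lat 39°.
Subsquare t=19, x=23: +19·0.0833333° lon, +23·0.0416667° lat → SW at lon 135.583°, lat 39.9583°.
Cell spans 0.0833333° lon × 0.0416667° lat.
west 135.5833, east 135.6667.

135.5833, 135.6667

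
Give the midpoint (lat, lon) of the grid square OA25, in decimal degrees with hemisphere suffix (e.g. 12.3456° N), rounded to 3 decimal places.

Field O=14, A=0: +14·20° lon, +0·10° lat → SW at lon 100°, lat -90°.
Square 2, 5: +2·2° lon, +5·1° lat → SW at lon 104°, lat -85°.
Cell spans 2° lon × 1° lat. Centre is SW corner plus half of each.
latitude 84.500° S, longitude 105.000° E.

84.500° S, 105.000° E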